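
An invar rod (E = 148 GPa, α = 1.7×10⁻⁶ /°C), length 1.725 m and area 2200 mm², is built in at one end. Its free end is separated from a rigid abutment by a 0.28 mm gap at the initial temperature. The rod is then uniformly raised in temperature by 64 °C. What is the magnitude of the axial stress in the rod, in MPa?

σ ≈ 0 MPa

Unrestrained expansion: δ_free = αΔT L = 1.7×10⁻⁶ × 64 × 1725 = 0.1877 mm.
This is smaller than the 0.28 mm clearance, so the rod expands freely without reaching the stop — the stress is zero.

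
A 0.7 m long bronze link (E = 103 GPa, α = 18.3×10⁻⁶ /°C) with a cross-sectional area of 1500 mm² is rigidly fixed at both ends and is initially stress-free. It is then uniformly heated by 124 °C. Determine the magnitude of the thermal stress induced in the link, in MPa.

σ ≈ 234 MPa (compressive)

With length fixed, the mechanical strain must cancel the thermal strain αΔT = 18.3×10⁻⁶ × 124 = 2269.2×10⁻⁶.
Hence σ = E·αΔT = 103×10³ × 2269.2×10⁻⁶ = 233.7 MPa, compressive.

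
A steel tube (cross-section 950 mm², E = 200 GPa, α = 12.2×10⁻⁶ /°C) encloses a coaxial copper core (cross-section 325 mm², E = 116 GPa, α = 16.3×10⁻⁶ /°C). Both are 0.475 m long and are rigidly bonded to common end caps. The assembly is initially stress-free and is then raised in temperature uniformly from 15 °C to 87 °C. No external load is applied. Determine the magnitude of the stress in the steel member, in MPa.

Equilibrium of a rigid end plate with no external load gives equal and opposite internal forces ±P in the two members. Since α_{copper} > α_{steel}, heating drives the copper into compression and the steel into tension.
Compatibility of the two members (thermal + elastic change equal): (α₁ − α₂)ΔT = P·[1/(A₁E₁) + 1/(A₂E₂)].
|α₁ − α₂|·ΔT = 4.1×10⁻⁶ × 72 = 0.0002952.
1/(A₁E₁) + 1/(A₂E₂) = 1/(950×200×10³) + 1/(325×116×10³) = 3.179×10⁻⁸ N⁻¹.
So P = 0.0002952 / 3.179×10⁻⁸ = 9.286 kN.
σ_{steel} = P/A₁ = 9286/950 = 9.775 MPa, tensile.

σ ≈ 9.78 MPa (tensile)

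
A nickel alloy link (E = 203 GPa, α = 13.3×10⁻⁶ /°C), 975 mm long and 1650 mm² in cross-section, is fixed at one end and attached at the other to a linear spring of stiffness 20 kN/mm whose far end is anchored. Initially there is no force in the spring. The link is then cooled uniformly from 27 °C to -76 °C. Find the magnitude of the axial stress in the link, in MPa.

σ ≈ 15.3 MPa (tensile)

If the spring were absent the link would shorten by αΔT L = 13.3×10⁻⁶ × 103 × 975 = 1.336 mm.
With a force P in the spring, the elastic change of the link is PL/(AE) and that of the spring is P/k; compatibility requires their sum to equal δ_free.
So P = δ_free / [L/(AE) + 1/k] = 1.336 / [ 975/(1650×203×10³) + 1/(20×10³) ].
P = 1.336 / 5.291×10⁻⁵ = 25240 N.
σ = P/A = 25240/1650 = 15.3 MPa.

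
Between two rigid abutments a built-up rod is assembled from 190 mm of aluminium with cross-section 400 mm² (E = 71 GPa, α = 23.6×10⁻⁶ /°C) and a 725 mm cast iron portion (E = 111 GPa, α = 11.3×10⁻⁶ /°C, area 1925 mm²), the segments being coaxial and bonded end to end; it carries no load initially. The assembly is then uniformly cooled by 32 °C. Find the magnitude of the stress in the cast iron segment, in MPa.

If the supports were absent, the total length change would be Σ αᵢΔT Lᵢ = 23.6×10⁻⁶×32×190 + 11.3×10⁻⁶×32×725 = 0.4056 mm.
Since the ends are fixed, an axial force P builds up, equal in every segment, with P · Σ Lᵢ/(AᵢEᵢ) = δ_free.
The series flexibility is Σ Lᵢ/(AᵢEᵢ) = 190/(400×71×10³) + 725/(1925×111×10³) = 1.008×10⁻⁵ mm/N.
So P = 0.4056 / 1.008×10⁻⁵ = 40.23 kN, tensile.
σ_{cast iron} = P / A = 40230 / 1925 = 20.9 MPa.

σ ≈ 20.9 MPa (tensile)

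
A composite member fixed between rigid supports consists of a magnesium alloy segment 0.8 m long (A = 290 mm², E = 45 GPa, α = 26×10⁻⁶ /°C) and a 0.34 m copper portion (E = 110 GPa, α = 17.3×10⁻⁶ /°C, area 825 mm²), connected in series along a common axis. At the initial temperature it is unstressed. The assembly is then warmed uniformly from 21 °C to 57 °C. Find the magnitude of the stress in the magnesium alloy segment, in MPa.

Free thermal expansion of the whole bar: Σ αᵢΔT Lᵢ = 26×10⁻⁶×36×800 + 17.3×10⁻⁶×36×340 = 0.9606 mm.
The rigid supports impose zero overall length change; the single axial force P common to all segments must satisfy P Σ Lᵢ/(AᵢEᵢ) = δ_free.
The series flexibility is Σ Lᵢ/(AᵢEᵢ) = 800/(290×45×10³) + 340/(825×110×10³) = 6.505×10⁻⁵ mm/N.
Hence P = δ_free / Σ(L/AE) = 0.9606/6.505×10⁻⁵ = 14.77 kN (compressive).
σ_{magnesium alloy} = P / A = 14770 / 290 = 50.92 MPa.

σ ≈ 50.9 MPa (compressive)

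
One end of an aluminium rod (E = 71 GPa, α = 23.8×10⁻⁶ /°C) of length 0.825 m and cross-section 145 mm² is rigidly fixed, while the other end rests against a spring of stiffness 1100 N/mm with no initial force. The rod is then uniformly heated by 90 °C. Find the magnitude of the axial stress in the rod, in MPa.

Free thermal expansion: δ_free = αΔT L = 23.8×10⁻⁶ × 90 × 825 = 1.767 mm.
With a force P in the spring, the elastic change of the rod is PL/(AE) and that of the spring is P/k; compatibility requires their sum to equal δ_free.
So P = δ_free / [L/(AE) + 1/k] = 1.767 / [ 825/(145×71×10³) + 1/(1100) ].
P = 1.767 / 0.0009892 = 1786 N.
σ = P/A = 1786/145 = 12.32 MPa.

σ ≈ 12.3 MPa (compressive)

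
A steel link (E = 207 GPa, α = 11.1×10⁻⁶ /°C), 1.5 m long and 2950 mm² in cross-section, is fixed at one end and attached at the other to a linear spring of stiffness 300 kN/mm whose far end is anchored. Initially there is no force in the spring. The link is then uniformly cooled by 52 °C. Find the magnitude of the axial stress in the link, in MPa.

σ ≈ 50.7 MPa (tensile)

If the spring were absent the link would shorten by αΔT L = 11.1×10⁻⁶ × 52 × 1500 = 0.8658 mm.
With a force P in the spring, the elastic change of the link is PL/(AE) and that of the spring is P/k; compatibility requires their sum to equal δ_free.
So P = δ_free / [L/(AE) + 1/k] = 0.8658 / [ 1500/(2950×207×10³) + 1/(300×10³) ].
P = 0.8658 / 5.79×10⁻⁶ = 149500 N.
σ = P/A = 149500/2950 = 50.69 MPa.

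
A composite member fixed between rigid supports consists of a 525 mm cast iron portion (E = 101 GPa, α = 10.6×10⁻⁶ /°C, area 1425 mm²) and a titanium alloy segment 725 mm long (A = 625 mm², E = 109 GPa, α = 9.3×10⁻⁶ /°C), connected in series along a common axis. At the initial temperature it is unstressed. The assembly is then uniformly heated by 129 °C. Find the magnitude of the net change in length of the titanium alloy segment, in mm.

|ΔL| ≈ 0.313 mm

Free thermal expansion of the whole bar: Σ αᵢΔT Lᵢ = 10.6×10⁻⁶×129×525 + 9.3×10⁻⁶×129×725 = 1.588 mm.
The rigid supports impose zero overall length change; the single axial force P common to all segments must satisfy P Σ Lᵢ/(AᵢEᵢ) = δ_free.
Σ Lᵢ/(AᵢEᵢ) = 525/(1425×101×10³) + 725/(625×109×10³) = 1.429×10⁻⁵ mm/N.
P = 1.588 / 1.429×10⁻⁵ = 111100 N = 111.1 kN, compressive.
For the titanium alloy segment, free thermal change = 9.3×10⁻⁶×129×725 = 0.8698 mm and elastic change from P = 111100×725/(625×109×10³) = 1.182 mm; these oppose, so the net change is 0.313 mm (segment shortens).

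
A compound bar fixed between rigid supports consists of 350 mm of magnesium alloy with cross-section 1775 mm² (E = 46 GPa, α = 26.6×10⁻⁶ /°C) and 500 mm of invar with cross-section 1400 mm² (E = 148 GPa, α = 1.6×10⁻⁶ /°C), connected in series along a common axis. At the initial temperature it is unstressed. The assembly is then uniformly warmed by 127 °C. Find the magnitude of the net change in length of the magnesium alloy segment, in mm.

With the walls removed the bar would change length by δ_free = Σ αᵢΔT Lᵢ = 26.6×10⁻⁶×127×350 + 1.6×10⁻⁶×127×500 = 1.284 mm.
The rigid supports impose zero overall length change; the single axial force P common to all segments must satisfy P Σ Lᵢ/(AᵢEᵢ) = δ_free.
Σ Lᵢ/(AᵢEᵢ) = 350/(1775×46×10³) + 500/(1400×148×10³) = 6.7×10⁻⁶ mm/N.
So P = 1.284 / 6.7×10⁻⁶ = 191.6 kN, compressive.
For the magnesium alloy segment, free thermal change = 26.6×10⁻⁶×127×350 = 1.182 mm and elastic change from P = 191600×350/(1775×46×10³) = 0.8215 mm; these oppose, so the net change is 0.361 mm (segment lengthens).

|ΔL| ≈ 0.361 mm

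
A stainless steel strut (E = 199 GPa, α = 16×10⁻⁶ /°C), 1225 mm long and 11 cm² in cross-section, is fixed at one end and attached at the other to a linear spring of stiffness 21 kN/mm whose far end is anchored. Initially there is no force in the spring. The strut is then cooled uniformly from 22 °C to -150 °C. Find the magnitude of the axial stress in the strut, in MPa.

If the spring were absent the strut would shorten by αΔT L = 16×10⁻⁶ × 172 × 1225 = 3.371 mm.
Let P be the tensile force in the spring. The strut extends elastically by PL/(AE) and the spring stretches by P/k; together these equal δ_free.
So P = δ_free / [L/(AE) + 1/k] = 3.371 / [ 1225/(1100×199×10³) + 1/(21×10³) ].
P = 3.371 / 5.322×10⁻⁵ = 63350 N.
σ = P/A = 63350/1100 = 57.59 MPa.

σ ≈ 57.6 MPa (tensile)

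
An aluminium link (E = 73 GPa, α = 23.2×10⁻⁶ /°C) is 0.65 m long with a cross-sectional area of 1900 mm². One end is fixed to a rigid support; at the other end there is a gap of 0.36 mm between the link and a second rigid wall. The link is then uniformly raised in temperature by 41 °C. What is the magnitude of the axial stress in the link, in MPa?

σ ≈ 29 MPa (compressive)

If the wall were absent the link would grow by αΔT L = 23.2×10⁻⁶ × 41 × 650 = 0.6183 mm.
This exceeds the 0.36 mm gap, so the wall pushes back. The portion of expansion that must be recovered elastically is δ_free − gap = 0.6183 − 0.36 = 0.2583 mm.
Compatibility: PL/(AE) = 0.2583 mm, so σ = P/A = E × (0.2583/650) = 29.01 MPa.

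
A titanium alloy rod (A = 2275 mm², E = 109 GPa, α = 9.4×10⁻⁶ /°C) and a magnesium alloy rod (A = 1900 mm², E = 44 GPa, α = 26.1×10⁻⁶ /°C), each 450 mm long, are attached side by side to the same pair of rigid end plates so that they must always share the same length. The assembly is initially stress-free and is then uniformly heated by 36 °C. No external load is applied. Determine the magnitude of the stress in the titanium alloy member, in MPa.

The magnesium alloy has the larger α, so on heating it would change length more than the titanium alloy if both were free. The rigid plates force a common final length, so the magnesium alloy is put into compression and the titanium alloy into tension, with equal and opposite forces P (no external load).
Equating the net (thermal + elastic) strains gives |α₁ − α₂|·ΔT = P·[1/(A₁E₁) + 1/(A₂E₂)].
|α₁ − α₂|·ΔT = 16.7×10⁻⁶ × 36 = 0.0006012.
1/(A₁E₁) + 1/(A₂E₂) = 1/(2275×109×10³) + 1/(1900×44×10³) = 1.599×10⁻⁸ N⁻¹.
So P = 0.0006012 / 1.599×10⁻⁸ = 37.59 kN.
σ_{titanium alloy} = P/A₁ = 37590/2275 = 16.52 MPa, tensile.

σ ≈ 16.5 MPa (tensile)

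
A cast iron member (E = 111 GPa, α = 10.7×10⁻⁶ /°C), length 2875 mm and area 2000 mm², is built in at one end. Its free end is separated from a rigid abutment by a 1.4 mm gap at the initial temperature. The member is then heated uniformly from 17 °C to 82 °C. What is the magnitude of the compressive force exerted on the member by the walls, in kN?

P ≈ 46.3 kN

Unrestrained expansion: δ_free = αΔT L = 10.7×10⁻⁶ × 65 × 2875 = 2 mm.
After closing the 1.4 mm clearance, 2 − 1.4 = 0.5996 mm of expansion remains to be suppressed by the wall.
Compatibility: PL/(AE) = 0.5996 mm, so σ = P/A = E × (0.5996/2875) = 23.15 MPa.
Force on the wall = σA = 23.15 × 2000 mm² = 46.3 kN.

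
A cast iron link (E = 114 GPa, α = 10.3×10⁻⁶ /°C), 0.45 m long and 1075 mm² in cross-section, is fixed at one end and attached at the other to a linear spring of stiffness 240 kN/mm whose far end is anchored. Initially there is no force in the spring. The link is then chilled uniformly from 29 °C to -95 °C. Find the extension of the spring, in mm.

δ ≈ 0.306 mm

The unrestrained thermal change is αΔT L = 10.3×10⁻⁶ × 124 × 450 = 0.5747 mm.
Let P be the tensile force in the spring. The link extends elastically by PL/(AE) and the spring stretches by P/k; together these equal δ_free.
P [ L/(AE) + 1/k ] = δ_free → P [ 450/(1075×114×10³) + 1/(240×10³) ] = 0.5747.
P = 0.5747 / 7.839×10⁻⁶ = 73320 N.
Spring extension = P/k = 73320/(240×10³) = 0.3055 mm.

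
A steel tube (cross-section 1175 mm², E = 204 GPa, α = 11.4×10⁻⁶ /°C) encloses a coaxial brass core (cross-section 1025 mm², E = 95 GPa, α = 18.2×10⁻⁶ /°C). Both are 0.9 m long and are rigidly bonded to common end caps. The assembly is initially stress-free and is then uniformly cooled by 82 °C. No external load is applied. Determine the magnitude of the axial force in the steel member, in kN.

Equilibrium of a rigid end plate with no external load gives equal and opposite internal forces ±P in the two members. Since α_{brass} > α_{steel}, cooling drives the brass into tension and the steel into compression.
Equating the net (thermal + elastic) strains gives |α₁ − α₂|·ΔT = P·[1/(A₁E₁) + 1/(A₂E₂)].
|α₁ − α₂|·ΔT = 6.8×10⁻⁶ × 82 = 0.0005576.
1/(A₁E₁) + 1/(A₂E₂) = 1/(1175×204×10³) + 1/(1025×95×10³) = 1.444×10⁻⁸ N⁻¹.
So P = 0.0005576 / 1.444×10⁻⁸ = 38.61 kN.

P ≈ 38.6 kN (compressive in the steel)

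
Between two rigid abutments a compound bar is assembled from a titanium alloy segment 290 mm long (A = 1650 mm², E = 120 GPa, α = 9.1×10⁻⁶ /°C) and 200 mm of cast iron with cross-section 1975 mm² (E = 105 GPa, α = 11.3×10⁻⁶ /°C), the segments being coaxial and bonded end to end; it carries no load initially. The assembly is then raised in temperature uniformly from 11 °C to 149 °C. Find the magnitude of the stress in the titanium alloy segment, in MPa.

Free thermal expansion of the whole bar: Σ αᵢΔT Lᵢ = 9.1×10⁻⁶×138×290 + 11.3×10⁻⁶×138×200 = 0.6761 mm.
Since the ends are fixed, an axial force P builds up, equal in every segment, with P · Σ Lᵢ/(AᵢEᵢ) = δ_free.
The series flexibility is Σ Lᵢ/(AᵢEᵢ) = 290/(1650×120×10³) + 200/(1975×105×10³) = 2.429×10⁻⁶ mm/N.
P = 0.6761 / 2.429×10⁻⁶ = 278300 N = 278.3 kN, compressive.
σ_{titanium alloy} = P / A = 278300 / 1650 = 168.7 MPa.

σ ≈ 169 MPa (compressive)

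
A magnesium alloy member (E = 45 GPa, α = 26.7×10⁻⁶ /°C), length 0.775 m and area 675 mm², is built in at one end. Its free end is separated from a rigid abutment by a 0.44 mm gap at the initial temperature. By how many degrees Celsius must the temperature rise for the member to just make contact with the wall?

ΔT ≈ 21.3 °C

Contact occurs when the free expansion equals the gap: αΔT L = 0.44 mm.
ΔT = 0.44 / (26.7×10⁻⁶ × 775) = 21.26 °C.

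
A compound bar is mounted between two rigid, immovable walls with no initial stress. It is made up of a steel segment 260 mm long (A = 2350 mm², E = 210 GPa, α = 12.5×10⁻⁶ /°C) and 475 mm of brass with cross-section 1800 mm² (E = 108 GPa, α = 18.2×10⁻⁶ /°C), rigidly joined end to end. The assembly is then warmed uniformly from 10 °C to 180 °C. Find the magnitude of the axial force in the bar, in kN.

P ≈ 681 kN (compressive)

Free thermal expansion of the whole bar: Σ αᵢΔT Lᵢ = 12.5×10⁻⁶×170×260 + 18.2×10⁻⁶×170×475 = 2.022 mm.
The rigid supports impose zero overall length change; the single axial force P common to all segments must satisfy P Σ Lᵢ/(AᵢEᵢ) = δ_free.
The series flexibility is Σ Lᵢ/(AᵢEᵢ) = 260/(2350×210×10³) + 475/(1800×108×10³) = 2.97×10⁻⁶ mm/N.
P = 2.022 / 2.97×10⁻⁶ = 680800 N = 680.8 kN, compressive.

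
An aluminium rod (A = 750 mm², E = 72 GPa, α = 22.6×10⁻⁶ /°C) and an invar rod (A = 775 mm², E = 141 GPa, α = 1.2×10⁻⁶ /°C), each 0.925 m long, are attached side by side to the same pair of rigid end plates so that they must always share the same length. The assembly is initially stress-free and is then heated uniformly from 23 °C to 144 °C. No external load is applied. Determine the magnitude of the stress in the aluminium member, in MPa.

σ ≈ 125 MPa (compressive)

Equilibrium of a rigid end plate with no external load gives equal and opposite internal forces ±P in the two members. Since α_{aluminium} > α_{invar}, heating drives the aluminium into compression and the invar into tension.
Equating the net (thermal + elastic) strains gives |α₁ − α₂|·ΔT = P·[1/(A₁E₁) + 1/(A₂E₂)].
|α₁ − α₂|·ΔT = 21.4×10⁻⁶ × 121 = 0.002589.
1/(A₁E₁) + 1/(A₂E₂) = 1/(750×72×10³) + 1/(775×141×10³) = 2.767×10⁻⁸ N⁻¹.
P = 0.002589 / 2.767×10⁻⁸ = 93580 N = 93.58 kN.
σ_{aluminium} = P/A₁ = 93580/750 = 124.8 MPa, compressive.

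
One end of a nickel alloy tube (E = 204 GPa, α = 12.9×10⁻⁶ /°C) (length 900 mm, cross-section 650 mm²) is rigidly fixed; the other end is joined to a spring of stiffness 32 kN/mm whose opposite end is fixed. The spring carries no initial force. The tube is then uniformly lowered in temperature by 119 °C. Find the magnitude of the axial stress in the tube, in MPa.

σ ≈ 55.9 MPa (tensile)

If the spring were absent the tube would shorten by αΔT L = 12.9×10⁻⁶ × 119 × 900 = 1.382 mm.
With a force P in the spring, the elastic change of the tube is PL/(AE) and that of the spring is P/k; compatibility requires their sum to equal δ_free.
So P = δ_free / [L/(AE) + 1/k] = 1.382 / [ 900/(650×204×10³) + 1/(32×10³) ].
P = 1.382 / 3.804×10⁻⁵ = 36320 N.
σ = P/A = 36320/650 = 55.88 MPa.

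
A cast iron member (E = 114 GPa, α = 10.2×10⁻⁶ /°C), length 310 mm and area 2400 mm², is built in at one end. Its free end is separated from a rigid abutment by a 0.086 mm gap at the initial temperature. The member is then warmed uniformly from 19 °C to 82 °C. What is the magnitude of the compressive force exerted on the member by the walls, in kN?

P ≈ 99.9 kN

Free thermal elongation = αΔT L = 10.2×10⁻⁶ × 63 × 310 = 0.1992 mm.
This exceeds the 0.086 mm gap, so the wall pushes back. The portion of expansion that must be recovered elastically is δ_free − gap = 0.1992 − 0.086 = 0.1132 mm.
Compatibility: PL/(AE) = 0.1132 mm, so σ = P/A = E × (0.1132/310) = 41.63 MPa.
P = σA = 41.63 × 2400 = 99.91 kN.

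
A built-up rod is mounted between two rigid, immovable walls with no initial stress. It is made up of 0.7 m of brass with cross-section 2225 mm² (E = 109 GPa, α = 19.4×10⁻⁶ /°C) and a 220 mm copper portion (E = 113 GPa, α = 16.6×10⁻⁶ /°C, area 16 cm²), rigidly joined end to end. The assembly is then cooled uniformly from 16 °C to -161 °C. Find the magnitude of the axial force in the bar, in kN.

P ≈ 743 kN (tensile)

With the walls removed the bar would change length by δ_free = Σ αᵢΔT Lᵢ = 19.4×10⁻⁶×177×700 + 16.6×10⁻⁶×177×220 = 3.05 mm.
Since the ends are fixed, an axial force P builds up, equal in every segment, with P · Σ Lᵢ/(AᵢEᵢ) = δ_free.
The series flexibility is Σ Lᵢ/(AᵢEᵢ) = 700/(2225×109×10³) + 220/(1600×113×10³) = 4.103×10⁻⁶ mm/N.
So P = 3.05 / 4.103×10⁻⁶ = 743.4 kN, tensile.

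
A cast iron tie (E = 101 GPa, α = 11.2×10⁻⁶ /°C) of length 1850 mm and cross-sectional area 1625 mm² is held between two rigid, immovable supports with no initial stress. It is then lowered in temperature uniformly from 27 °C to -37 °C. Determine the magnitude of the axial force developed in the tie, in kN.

The ends cannot move, so σ = EαΔT = 101×10³ × 11.2×10⁻⁶ × 64 = 72.4 MPa.
Axial force P = σA = 72.4 × 1625 = 117600 N = 117.6 kN, tensile.

P ≈ 118 kN (tensile)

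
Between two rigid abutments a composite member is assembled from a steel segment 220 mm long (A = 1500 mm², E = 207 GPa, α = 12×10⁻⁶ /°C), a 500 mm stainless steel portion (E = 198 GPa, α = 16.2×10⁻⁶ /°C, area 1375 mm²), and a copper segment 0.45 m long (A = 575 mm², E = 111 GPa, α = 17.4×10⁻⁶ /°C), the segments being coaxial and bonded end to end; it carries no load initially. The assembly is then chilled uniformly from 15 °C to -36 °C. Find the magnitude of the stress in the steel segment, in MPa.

σ ≈ 65.8 MPa (tensile)

Free thermal contraction of the whole bar: Σ αᵢΔT Lᵢ = 12×10⁻⁶×51×220 + 16.2×10⁻⁶×51×500 + 17.4×10⁻⁶×51×450 = 0.9471 mm.
The rigid supports impose zero overall length change; the single axial force P common to all segments must satisfy P Σ Lᵢ/(AᵢEᵢ) = δ_free.
The series flexibility is Σ Lᵢ/(AᵢEᵢ) = 220/(1500×207×10³) + 500/(1375×198×10³) + 450/(575×111×10³) = 9.596×10⁻⁶ mm/N.
P = 0.9471 / 9.596×10⁻⁶ = 98700 N = 98.7 kN, tensile.
σ_{steel} = P / A = 98700 / 1500 = 65.8 MPa.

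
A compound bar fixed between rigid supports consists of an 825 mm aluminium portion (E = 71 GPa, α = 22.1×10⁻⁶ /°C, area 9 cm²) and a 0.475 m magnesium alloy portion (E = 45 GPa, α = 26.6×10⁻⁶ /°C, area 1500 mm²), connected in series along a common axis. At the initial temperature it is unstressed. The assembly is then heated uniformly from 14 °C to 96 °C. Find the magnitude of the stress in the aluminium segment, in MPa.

σ ≈ 141 MPa (compressive)

Free thermal expansion of the whole bar: Σ αᵢΔT Lᵢ = 22.1×10⁻⁶×82×825 + 26.6×10⁻⁶×82×475 = 2.531 mm.
The rigid supports impose zero overall length change; the single axial force P common to all segments must satisfy P Σ Lᵢ/(AᵢEᵢ) = δ_free.
The series flexibility is Σ Lᵢ/(AᵢEᵢ) = 825/(900×71×10³) + 475/(1500×45×10³) = 1.995×10⁻⁵ mm/N.
Hence P = δ_free / Σ(L/AE) = 2.531/1.995×10⁻⁵ = 126.9 kN (compressive).
σ_{aluminium} = P / A = 126900 / 900 = 141 MPa.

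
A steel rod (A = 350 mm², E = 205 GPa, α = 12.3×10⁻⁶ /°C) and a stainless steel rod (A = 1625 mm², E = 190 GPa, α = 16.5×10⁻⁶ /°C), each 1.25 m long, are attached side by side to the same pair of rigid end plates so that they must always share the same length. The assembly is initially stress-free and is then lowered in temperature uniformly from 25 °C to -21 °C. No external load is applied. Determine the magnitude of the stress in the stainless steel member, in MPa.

σ ≈ 6.92 MPa (tensile)

Equilibrium of a rigid end plate with no external load gives equal and opposite internal forces ±P in the two members. Since α_{stainless steel} > α_{steel}, cooling drives the stainless steel into tension and the steel into compression.
Compatibility of the two members (thermal + elastic change equal): (α₁ − α₂)ΔT = P·[1/(A₁E₁) + 1/(A₂E₂)].
|α₁ − α₂|·ΔT = 4.2×10⁻⁶ × 46 = 0.0001932.
1/(A₁E₁) + 1/(A₂E₂) = 1/(350×205×10³) + 1/(1625×190×10³) = 1.718×10⁻⁸ N⁻¹.
P = 0.0001932 / 1.718×10⁻⁸ = 11250 N = 11.25 kN.
σ_{stainless steel} = P/A₂ = 11250/1625 = 6.922 MPa, tensile.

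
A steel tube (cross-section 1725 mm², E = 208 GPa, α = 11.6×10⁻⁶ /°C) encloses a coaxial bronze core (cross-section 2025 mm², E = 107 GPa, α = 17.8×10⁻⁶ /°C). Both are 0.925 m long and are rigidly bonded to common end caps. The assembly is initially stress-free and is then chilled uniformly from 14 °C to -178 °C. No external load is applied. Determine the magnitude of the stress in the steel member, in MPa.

Equilibrium of a rigid end plate with no external load gives equal and opposite internal forces ±P in the two members. Since α_{bronze} > α_{steel}, cooling drives the bronze into tension and the steel into compression.
Equating the net (thermal + elastic) strains gives |α₁ − α₂|·ΔT = P·[1/(A₁E₁) + 1/(A₂E₂)].
|α₁ − α₂|·ΔT = 6.2×10⁻⁶ × 192 = 0.00119.
1/(A₁E₁) + 1/(A₂E₂) = 1/(1725×208×10³) + 1/(2025×107×10³) = 7.402×10⁻⁹ N⁻¹.
So P = 0.00119 / 7.402×10⁻⁹ = 160.8 kN.
σ_{steel} = P/A₁ = 160800/1725 = 93.23 MPa, compressive.

σ ≈ 93.2 MPa (compressive)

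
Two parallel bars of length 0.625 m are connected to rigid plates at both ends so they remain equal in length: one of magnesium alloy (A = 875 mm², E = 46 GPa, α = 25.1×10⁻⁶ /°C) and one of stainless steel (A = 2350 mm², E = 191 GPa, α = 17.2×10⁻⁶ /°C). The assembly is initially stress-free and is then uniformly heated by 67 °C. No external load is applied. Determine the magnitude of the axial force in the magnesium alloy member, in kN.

The magnesium alloy has the larger α, so on heating it would change length more than the stainless steel if both were free. The rigid plates force a common final length, so the magnesium alloy is put into compression and the stainless steel into tension, with equal and opposite forces P (no external load).
Compatibility of the two members (thermal + elastic change equal): (α₁ − α₂)ΔT = P·[1/(A₁E₁) + 1/(A₂E₂)].
|α₁ − α₂|·ΔT = 7.9×10⁻⁶ × 67 = 0.0005293.
1/(A₁E₁) + 1/(A₂E₂) = 1/(875×46×10³) + 1/(2350×191×10³) = 2.707×10⁻⁸ N⁻¹.
So P = 0.0005293 / 2.707×10⁻⁸ = 19.55 kN.

P ≈ 19.6 kN (compressive in the magnesium alloy)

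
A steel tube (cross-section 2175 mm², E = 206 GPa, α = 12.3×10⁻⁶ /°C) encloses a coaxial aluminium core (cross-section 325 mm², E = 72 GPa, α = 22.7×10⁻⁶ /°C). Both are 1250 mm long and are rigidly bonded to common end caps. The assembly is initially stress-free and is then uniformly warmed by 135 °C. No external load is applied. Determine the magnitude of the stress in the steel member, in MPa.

Equilibrium of a rigid end plate with no external load gives equal and opposite internal forces ±P in the two members. Since α_{aluminium} > α_{steel}, heating drives the aluminium into compression and the steel into tension.
Compatibility of the two members (thermal + elastic change equal): (α₁ − α₂)ΔT = P·[1/(A₁E₁) + 1/(A₂E₂)].
|α₁ − α₂|·ΔT = 10.4×10⁻⁶ × 135 = 0.001404.
1/(A₁E₁) + 1/(A₂E₂) = 1/(2175×206×10³) + 1/(325×72×10³) = 4.497×10⁻⁸ N⁻¹.
So P = 0.001404 / 4.497×10⁻⁸ = 31.22 kN.
σ_{steel} = P/A₁ = 31220/2175 = 14.36 MPa, tensile.

σ ≈ 14.4 MPa (tensile)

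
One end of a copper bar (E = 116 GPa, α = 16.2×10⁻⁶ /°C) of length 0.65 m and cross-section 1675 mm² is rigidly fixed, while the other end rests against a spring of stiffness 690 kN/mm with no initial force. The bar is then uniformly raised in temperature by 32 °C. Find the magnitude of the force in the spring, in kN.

If the spring were absent the bar would lengthen by αΔT L = 16.2×10⁻⁶ × 32 × 650 = 0.337 mm.
Let P be the compressive force at the spring. The bar shortens elastically by PL/(AE) and the spring compresses by P/k; together these equal δ_free.
So P = δ_free / [L/(AE) + 1/k] = 0.337 / [ 650/(1675×116×10³) + 1/(690×10³) ].
P = 0.337 / 4.795×10⁻⁶ = 70280 N.

P ≈ 70.3 kN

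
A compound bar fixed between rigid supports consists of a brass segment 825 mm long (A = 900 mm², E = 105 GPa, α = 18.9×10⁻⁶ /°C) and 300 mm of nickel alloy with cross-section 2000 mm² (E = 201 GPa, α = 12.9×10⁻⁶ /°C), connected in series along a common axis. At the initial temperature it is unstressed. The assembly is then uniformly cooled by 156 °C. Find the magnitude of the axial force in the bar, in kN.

If the supports were absent, the total length change would be Σ αᵢΔT Lᵢ = 18.9×10⁻⁶×156×825 + 12.9×10⁻⁶×156×300 = 3.036 mm.
Since the ends are fixed, an axial force P builds up, equal in every segment, with P · Σ Lᵢ/(AᵢEᵢ) = δ_free.
Σ Lᵢ/(AᵢEᵢ) = 825/(900×105×10³) + 300/(2000×201×10³) = 9.476×10⁻⁶ mm/N.
So P = 3.036 / 9.476×10⁻⁶ = 320.4 kN, tensile.

P ≈ 320 kN (tensile)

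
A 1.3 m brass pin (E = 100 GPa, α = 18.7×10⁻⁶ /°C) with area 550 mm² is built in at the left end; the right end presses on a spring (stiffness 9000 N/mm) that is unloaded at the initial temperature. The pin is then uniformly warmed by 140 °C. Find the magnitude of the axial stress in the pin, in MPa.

The unrestrained thermal change is αΔT L = 18.7×10⁻⁶ × 140 × 1300 = 3.403 mm.
Let P be the compressive force at the spring. The pin shortens elastically by PL/(AE) and the spring compresses by P/k; together these equal δ_free.
P [ L/(AE) + 1/k ] = δ_free → P [ 1300/(550×100×10³) + 1/(9000) ] = 3.403.
P = 3.403 / 0.0001347 = 25260 N.
σ = P/A = 25260/550 = 45.92 MPa.

σ ≈ 45.9 MPa (compressive)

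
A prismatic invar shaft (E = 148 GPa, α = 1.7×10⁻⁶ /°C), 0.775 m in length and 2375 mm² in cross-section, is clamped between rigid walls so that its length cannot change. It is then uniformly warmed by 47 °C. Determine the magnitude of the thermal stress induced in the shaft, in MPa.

Because both ends are immovable the net strain is zero, and the suppressed thermal strain is αΔT = 1.7×10⁻⁶ × 47 = 79.9×10⁻⁶.
σ = EαΔT = 148×10³ × 1.7×10⁻⁶ × 47 = 11.83 MPa (compressive; the shaft is trying to expand).

σ ≈ 11.8 MPa (compressive)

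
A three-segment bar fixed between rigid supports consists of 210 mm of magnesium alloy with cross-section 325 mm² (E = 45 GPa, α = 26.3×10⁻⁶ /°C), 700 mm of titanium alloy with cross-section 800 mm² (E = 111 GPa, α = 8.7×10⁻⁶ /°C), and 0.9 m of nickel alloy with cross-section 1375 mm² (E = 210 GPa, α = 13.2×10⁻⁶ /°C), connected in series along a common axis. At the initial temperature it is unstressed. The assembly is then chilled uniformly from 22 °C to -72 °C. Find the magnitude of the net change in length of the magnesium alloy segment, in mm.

|ΔL| ≈ 0.731 mm

With the walls removed the bar would change length by δ_free = Σ αᵢΔT Lᵢ = 26.3×10⁻⁶×94×210 + 8.7×10⁻⁶×94×700 + 13.2×10⁻⁶×94×900 = 2.208 mm.
Since the ends are fixed, an axial force P builds up, equal in every segment, with P · Σ Lᵢ/(AᵢEᵢ) = δ_free.
Σ Lᵢ/(AᵢEᵢ) = 210/(325×45×10³) + 700/(800×111×10³) + 900/(1375×210×10³) = 2.536×10⁻⁵ mm/N.
So P = 2.208 / 2.536×10⁻⁵ = 87.08 kN, tensile.
For the magnesium alloy segment, free thermal change = 26.3×10⁻⁶×94×210 = 0.5192 mm and elastic change from P = 87080×210/(325×45×10³) = 1.25 mm; these oppose, so the net change is 0.731 mm (segment lengthens).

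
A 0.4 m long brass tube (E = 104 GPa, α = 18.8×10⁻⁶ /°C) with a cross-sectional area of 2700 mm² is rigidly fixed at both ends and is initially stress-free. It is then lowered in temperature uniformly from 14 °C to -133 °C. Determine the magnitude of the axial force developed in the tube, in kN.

The ends cannot move, so σ = EαΔT = 104×10³ × 18.8×10⁻⁶ × 147 = 287.4 MPa.
P = AEαΔT = 2700 × 104×10³ × 18.8×10⁻⁶ × 147 = 776 kN (tensile).

P ≈ 776 kN (tensile)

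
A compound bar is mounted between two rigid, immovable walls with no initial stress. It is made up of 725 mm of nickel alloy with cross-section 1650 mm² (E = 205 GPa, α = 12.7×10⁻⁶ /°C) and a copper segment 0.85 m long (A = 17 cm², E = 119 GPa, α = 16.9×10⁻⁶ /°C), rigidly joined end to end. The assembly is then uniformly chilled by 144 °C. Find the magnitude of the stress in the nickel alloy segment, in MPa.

If the supports were absent, the total length change would be Σ αᵢΔT Lᵢ = 12.7×10⁻⁶×144×725 + 16.9×10⁻⁶×144×850 = 3.394 mm.
Since the ends are fixed, an axial force P builds up, equal in every segment, with P · Σ Lᵢ/(AᵢEᵢ) = δ_free.
Σ Lᵢ/(AᵢEᵢ) = 725/(1650×205×10³) + 850/(1700×119×10³) = 6.345×10⁻⁶ mm/N.
P = 3.394 / 6.345×10⁻⁶ = 535000 N = 535 kN, tensile.
σ_{nickel alloy} = P / A = 535000 / 1650 = 324.2 MPa.

σ ≈ 324 MPa (tensile)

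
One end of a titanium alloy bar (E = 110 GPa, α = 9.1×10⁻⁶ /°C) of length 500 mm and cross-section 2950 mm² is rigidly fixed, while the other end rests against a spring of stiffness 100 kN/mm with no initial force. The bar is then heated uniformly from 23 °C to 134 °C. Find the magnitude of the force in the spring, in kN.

The unrestrained thermal change is αΔT L = 9.1×10⁻⁶ × 111 × 500 = 0.505 mm.
With a force P in the spring, the elastic change of the bar is PL/(AE) and that of the spring is P/k; compatibility requires their sum to equal δ_free.
So P = δ_free / [L/(AE) + 1/k] = 0.505 / [ 500/(2950×110×10³) + 1/(100×10³) ].
P = 0.505 / 1.154×10⁻⁵ = 43760 N.

P ≈ 43.8 kN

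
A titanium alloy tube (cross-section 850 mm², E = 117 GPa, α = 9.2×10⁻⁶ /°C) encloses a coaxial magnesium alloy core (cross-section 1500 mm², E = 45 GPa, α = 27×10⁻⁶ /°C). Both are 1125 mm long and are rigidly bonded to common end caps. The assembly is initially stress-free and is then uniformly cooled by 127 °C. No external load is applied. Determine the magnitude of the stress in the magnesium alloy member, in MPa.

Equilibrium of a rigid end plate with no external load gives equal and opposite internal forces ±P in the two members. Since α_{magnesium alloy} > α_{titanium alloy}, cooling drives the magnesium alloy into tension and the titanium alloy into compression.
Compatibility of the two members (thermal + elastic change equal): (α₁ − α₂)ΔT = P·[1/(A₁E₁) + 1/(A₂E₂)].
|α₁ − α₂|·ΔT = 17.8×10⁻⁶ × 127 = 0.002261.
1/(A₁E₁) + 1/(A₂E₂) = 1/(850×117×10³) + 1/(1500×45×10³) = 2.487×10⁻⁸ N⁻¹.
P = 0.002261 / 2.487×10⁻⁸ = 90900 N = 90.9 kN.
σ_{magnesium alloy} = P/A₂ = 90900/1500 = 60.6 MPa, tensile.

σ ≈ 60.6 MPa (tensile)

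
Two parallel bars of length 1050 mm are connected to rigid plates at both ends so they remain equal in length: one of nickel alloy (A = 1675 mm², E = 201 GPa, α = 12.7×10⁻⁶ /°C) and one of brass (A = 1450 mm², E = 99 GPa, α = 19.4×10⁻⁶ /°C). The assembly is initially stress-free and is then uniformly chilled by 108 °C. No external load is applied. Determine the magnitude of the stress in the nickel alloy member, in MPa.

Equilibrium of a rigid end plate with no external load gives equal and opposite internal forces ±P in the two members. Since α_{brass} > α_{nickel alloy}, cooling drives the brass into tension and the nickel alloy into compression.
Compatibility of the two members (thermal + elastic change equal): (α₁ − α₂)ΔT = P·[1/(A₁E₁) + 1/(A₂E₂)].
|α₁ − α₂|·ΔT = 6.7×10⁻⁶ × 108 = 0.0007236.
1/(A₁E₁) + 1/(A₂E₂) = 1/(1675×201×10³) + 1/(1450×99×10³) = 9.936×10⁻⁹ N⁻¹.
P = 0.0007236 / 9.936×10⁻⁹ = 72820 N = 72.82 kN.
σ_{nickel alloy} = P/A₁ = 72820/1675 = 43.48 MPa, compressive.

σ ≈ 43.5 MPa (compressive)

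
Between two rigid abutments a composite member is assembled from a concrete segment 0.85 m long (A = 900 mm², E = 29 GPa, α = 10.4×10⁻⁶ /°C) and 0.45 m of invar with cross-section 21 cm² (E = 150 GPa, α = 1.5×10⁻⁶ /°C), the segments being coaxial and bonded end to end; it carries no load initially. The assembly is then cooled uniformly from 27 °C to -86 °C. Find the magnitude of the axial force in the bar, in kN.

P ≈ 31.6 kN (tensile)

If the supports were absent, the total length change would be Σ αᵢΔT Lᵢ = 10.4×10⁻⁶×113×850 + 1.5×10⁻⁶×113×450 = 1.075 mm.
Since the ends are fixed, an axial force P builds up, equal in every segment, with P · Σ Lᵢ/(AᵢEᵢ) = δ_free.
Σ Lᵢ/(AᵢEᵢ) = 850/(900×29×10³) + 450/(2100×150×10³) = 3.4×10⁻⁵ mm/N.
So P = 1.075 / 3.4×10⁻⁵ = 31.63 kN, tensile.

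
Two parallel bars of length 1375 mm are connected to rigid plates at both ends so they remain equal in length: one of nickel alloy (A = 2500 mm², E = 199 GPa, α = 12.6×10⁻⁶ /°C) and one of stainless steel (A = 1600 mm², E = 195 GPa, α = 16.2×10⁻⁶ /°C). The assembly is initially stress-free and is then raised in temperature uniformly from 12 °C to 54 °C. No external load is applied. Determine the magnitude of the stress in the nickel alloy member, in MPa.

σ ≈ 11.6 MPa (tensile)

The stainless steel has the larger α, so on heating it would change length more than the nickel alloy if both were free. The rigid plates force a common final length, so the stainless steel is put into compression and the nickel alloy into tension, with equal and opposite forces P (no external load).
Setting the final lengths equal and cancelling L: (α₁ − α₂)ΔT = P/(A₁E₁) + P/(A₂E₂).
|α₁ − α₂|·ΔT = 3.6×10⁻⁶ × 42 = 0.0001512.
1/(A₁E₁) + 1/(A₂E₂) = 1/(2500×199×10³) + 1/(1600×195×10³) = 5.215×10⁻⁹ N⁻¹.
P = 0.0001512 / 5.215×10⁻⁹ = 28990 N = 28.99 kN.
σ_{nickel alloy} = P/A₁ = 28990/2500 = 11.6 MPa, tensile.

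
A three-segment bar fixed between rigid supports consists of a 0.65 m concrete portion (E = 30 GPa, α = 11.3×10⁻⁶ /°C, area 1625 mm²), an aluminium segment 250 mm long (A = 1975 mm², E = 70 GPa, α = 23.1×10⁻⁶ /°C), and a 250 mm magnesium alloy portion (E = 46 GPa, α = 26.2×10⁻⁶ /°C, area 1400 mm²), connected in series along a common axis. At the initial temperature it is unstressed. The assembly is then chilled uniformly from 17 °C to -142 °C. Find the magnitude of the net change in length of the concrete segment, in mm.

|ΔL| ≈ 1.02 mm

Free thermal contraction of the whole bar: Σ αᵢΔT Lᵢ = 11.3×10⁻⁶×159×650 + 23.1×10⁻⁶×159×250 + 26.2×10⁻⁶×159×250 = 3.128 mm.
The walls prevent any net length change, so an axial force P (same in every segment) develops. Compatibility: P · Σ Lᵢ/(AᵢEᵢ) = δ_free.
The series flexibility is Σ Lᵢ/(AᵢEᵢ) = 650/(1625×30×10³) + 250/(1975×70×10³) + 250/(1400×46×10³) = 1.902×10⁻⁵ mm/N.
So P = 3.128 / 1.902×10⁻⁵ = 164.4 kN, tensile.
For the concrete segment, free thermal change = 11.3×10⁻⁶×159×650 = 1.168 mm and elastic change from P = 164400×650/(1625×30×10³) = 2.192 mm; these oppose, so the net change is 1.02 mm (segment lengthens).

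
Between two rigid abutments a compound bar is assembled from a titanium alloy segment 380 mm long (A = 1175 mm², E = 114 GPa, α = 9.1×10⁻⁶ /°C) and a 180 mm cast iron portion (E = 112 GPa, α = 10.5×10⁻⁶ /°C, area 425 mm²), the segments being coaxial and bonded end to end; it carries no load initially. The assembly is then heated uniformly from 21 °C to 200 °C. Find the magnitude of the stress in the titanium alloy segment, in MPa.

Free thermal expansion of the whole bar: Σ αᵢΔT Lᵢ = 9.1×10⁻⁶×179×380 + 10.5×10⁻⁶×179×180 = 0.9573 mm.
The rigid supports impose zero overall length change; the single axial force P common to all segments must satisfy P Σ Lᵢ/(AᵢEᵢ) = δ_free.
The series flexibility is Σ Lᵢ/(AᵢEᵢ) = 380/(1175×114×10³) + 180/(425×112×10³) = 6.618×10⁻⁶ mm/N.
P = 0.9573 / 6.618×10⁻⁶ = 144600 N = 144.6 kN, compressive.
σ_{titanium alloy} = P / A = 144600 / 1175 = 123.1 MPa.

σ ≈ 123 MPa (compressive)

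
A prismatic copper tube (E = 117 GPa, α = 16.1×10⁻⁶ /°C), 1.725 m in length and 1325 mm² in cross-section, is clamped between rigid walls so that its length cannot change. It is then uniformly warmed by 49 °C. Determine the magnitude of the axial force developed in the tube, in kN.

Full restraint means ε = 0, so the stress is σ = EαΔT = 117×10³ × 16.1×10⁻⁶ × 49 = 92.3 MPa.
P = AEαΔT = 1325 × 117×10³ × 16.1×10⁻⁶ × 49 = 122.3 kN (compressive).

P ≈ 122 kN (compressive)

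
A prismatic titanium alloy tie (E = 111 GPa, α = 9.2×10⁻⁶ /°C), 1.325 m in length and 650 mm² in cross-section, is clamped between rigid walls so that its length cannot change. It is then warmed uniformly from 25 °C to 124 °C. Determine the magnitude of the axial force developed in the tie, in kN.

Full restraint means ε = 0, so the stress is σ = EαΔT = 111×10³ × 9.2×10⁻⁶ × 99 = 101.1 MPa.
Then P = σA = 101.1 × 650 mm² = 65.71 kN, compressive.

P ≈ 65.7 kN (compressive)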